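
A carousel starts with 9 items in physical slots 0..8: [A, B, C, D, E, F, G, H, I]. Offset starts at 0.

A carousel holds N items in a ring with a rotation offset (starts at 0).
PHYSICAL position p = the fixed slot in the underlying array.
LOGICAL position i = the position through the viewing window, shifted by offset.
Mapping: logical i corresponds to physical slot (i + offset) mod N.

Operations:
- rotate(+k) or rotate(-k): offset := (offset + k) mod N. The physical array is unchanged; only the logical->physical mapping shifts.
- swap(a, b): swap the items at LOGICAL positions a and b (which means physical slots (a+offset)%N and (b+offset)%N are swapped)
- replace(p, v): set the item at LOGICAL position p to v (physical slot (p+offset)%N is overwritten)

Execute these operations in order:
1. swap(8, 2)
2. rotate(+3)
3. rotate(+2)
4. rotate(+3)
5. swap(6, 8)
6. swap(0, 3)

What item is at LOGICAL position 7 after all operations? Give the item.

After op 1 (swap(8, 2)): offset=0, physical=[A,B,I,D,E,F,G,H,C], logical=[A,B,I,D,E,F,G,H,C]
After op 2 (rotate(+3)): offset=3, physical=[A,B,I,D,E,F,G,H,C], logical=[D,E,F,G,H,C,A,B,I]
After op 3 (rotate(+2)): offset=5, physical=[A,B,I,D,E,F,G,H,C], logical=[F,G,H,C,A,B,I,D,E]
After op 4 (rotate(+3)): offset=8, physical=[A,B,I,D,E,F,G,H,C], logical=[C,A,B,I,D,E,F,G,H]
After op 5 (swap(6, 8)): offset=8, physical=[A,B,I,D,E,H,G,F,C], logical=[C,A,B,I,D,E,H,G,F]
After op 6 (swap(0, 3)): offset=8, physical=[A,B,C,D,E,H,G,F,I], logical=[I,A,B,C,D,E,H,G,F]

Answer: G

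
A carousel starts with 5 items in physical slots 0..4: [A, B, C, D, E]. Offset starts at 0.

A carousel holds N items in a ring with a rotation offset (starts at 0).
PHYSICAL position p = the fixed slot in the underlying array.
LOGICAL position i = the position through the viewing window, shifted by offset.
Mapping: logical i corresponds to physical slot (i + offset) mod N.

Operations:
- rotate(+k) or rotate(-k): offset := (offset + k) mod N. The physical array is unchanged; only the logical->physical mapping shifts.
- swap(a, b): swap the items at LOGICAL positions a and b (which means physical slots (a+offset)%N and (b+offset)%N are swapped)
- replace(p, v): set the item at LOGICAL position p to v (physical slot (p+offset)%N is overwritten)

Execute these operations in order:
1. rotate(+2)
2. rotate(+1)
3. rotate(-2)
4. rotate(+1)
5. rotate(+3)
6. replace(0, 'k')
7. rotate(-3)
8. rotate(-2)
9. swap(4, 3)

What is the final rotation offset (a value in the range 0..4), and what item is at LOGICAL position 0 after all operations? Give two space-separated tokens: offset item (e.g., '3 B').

Answer: 0 k

Derivation:
After op 1 (rotate(+2)): offset=2, physical=[A,B,C,D,E], logical=[C,D,E,A,B]
After op 2 (rotate(+1)): offset=3, physical=[A,B,C,D,E], logical=[D,E,A,B,C]
After op 3 (rotate(-2)): offset=1, physical=[A,B,C,D,E], logical=[B,C,D,E,A]
After op 4 (rotate(+1)): offset=2, physical=[A,B,C,D,E], logical=[C,D,E,A,B]
After op 5 (rotate(+3)): offset=0, physical=[A,B,C,D,E], logical=[A,B,C,D,E]
After op 6 (replace(0, 'k')): offset=0, physical=[k,B,C,D,E], logical=[k,B,C,D,E]
After op 7 (rotate(-3)): offset=2, physical=[k,B,C,D,E], logical=[C,D,E,k,B]
After op 8 (rotate(-2)): offset=0, physical=[k,B,C,D,E], logical=[k,B,C,D,E]
After op 9 (swap(4, 3)): offset=0, physical=[k,B,C,E,D], logical=[k,B,C,E,D]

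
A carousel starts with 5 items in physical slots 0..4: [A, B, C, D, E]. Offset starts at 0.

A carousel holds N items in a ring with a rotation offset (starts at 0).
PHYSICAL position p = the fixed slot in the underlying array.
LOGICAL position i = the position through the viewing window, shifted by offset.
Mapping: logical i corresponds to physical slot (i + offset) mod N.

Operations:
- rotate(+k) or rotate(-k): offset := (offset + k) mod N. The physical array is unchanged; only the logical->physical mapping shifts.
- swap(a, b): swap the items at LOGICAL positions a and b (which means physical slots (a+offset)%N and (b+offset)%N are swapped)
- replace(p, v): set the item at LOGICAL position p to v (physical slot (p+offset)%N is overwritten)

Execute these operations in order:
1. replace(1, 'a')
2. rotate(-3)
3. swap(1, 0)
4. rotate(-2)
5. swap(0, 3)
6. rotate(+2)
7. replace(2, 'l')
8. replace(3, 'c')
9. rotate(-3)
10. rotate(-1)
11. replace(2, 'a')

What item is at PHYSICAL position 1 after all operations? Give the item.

Answer: a

Derivation:
After op 1 (replace(1, 'a')): offset=0, physical=[A,a,C,D,E], logical=[A,a,C,D,E]
After op 2 (rotate(-3)): offset=2, physical=[A,a,C,D,E], logical=[C,D,E,A,a]
After op 3 (swap(1, 0)): offset=2, physical=[A,a,D,C,E], logical=[D,C,E,A,a]
After op 4 (rotate(-2)): offset=0, physical=[A,a,D,C,E], logical=[A,a,D,C,E]
After op 5 (swap(0, 3)): offset=0, physical=[C,a,D,A,E], logical=[C,a,D,A,E]
After op 6 (rotate(+2)): offset=2, physical=[C,a,D,A,E], logical=[D,A,E,C,a]
After op 7 (replace(2, 'l')): offset=2, physical=[C,a,D,A,l], logical=[D,A,l,C,a]
After op 8 (replace(3, 'c')): offset=2, physical=[c,a,D,A,l], logical=[D,A,l,c,a]
After op 9 (rotate(-3)): offset=4, physical=[c,a,D,A,l], logical=[l,c,a,D,A]
After op 10 (rotate(-1)): offset=3, physical=[c,a,D,A,l], logical=[A,l,c,a,D]
After op 11 (replace(2, 'a')): offset=3, physical=[a,a,D,A,l], logical=[A,l,a,a,D]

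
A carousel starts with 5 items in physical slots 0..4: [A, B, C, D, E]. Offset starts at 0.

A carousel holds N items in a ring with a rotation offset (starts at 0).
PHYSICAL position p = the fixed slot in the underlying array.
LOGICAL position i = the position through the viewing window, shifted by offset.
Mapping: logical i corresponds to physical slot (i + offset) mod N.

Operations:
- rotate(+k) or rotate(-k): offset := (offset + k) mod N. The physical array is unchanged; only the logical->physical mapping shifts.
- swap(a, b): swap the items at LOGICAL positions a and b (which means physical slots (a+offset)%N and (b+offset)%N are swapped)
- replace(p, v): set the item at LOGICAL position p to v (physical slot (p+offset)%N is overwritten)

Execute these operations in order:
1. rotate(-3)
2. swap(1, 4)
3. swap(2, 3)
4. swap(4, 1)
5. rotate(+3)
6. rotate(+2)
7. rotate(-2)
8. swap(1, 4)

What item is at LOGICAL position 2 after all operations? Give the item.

After op 1 (rotate(-3)): offset=2, physical=[A,B,C,D,E], logical=[C,D,E,A,B]
After op 2 (swap(1, 4)): offset=2, physical=[A,D,C,B,E], logical=[C,B,E,A,D]
After op 3 (swap(2, 3)): offset=2, physical=[E,D,C,B,A], logical=[C,B,A,E,D]
After op 4 (swap(4, 1)): offset=2, physical=[E,B,C,D,A], logical=[C,D,A,E,B]
After op 5 (rotate(+3)): offset=0, physical=[E,B,C,D,A], logical=[E,B,C,D,A]
After op 6 (rotate(+2)): offset=2, physical=[E,B,C,D,A], logical=[C,D,A,E,B]
After op 7 (rotate(-2)): offset=0, physical=[E,B,C,D,A], logical=[E,B,C,D,A]
After op 8 (swap(1, 4)): offset=0, physical=[E,A,C,D,B], logical=[E,A,C,D,B]

Answer: C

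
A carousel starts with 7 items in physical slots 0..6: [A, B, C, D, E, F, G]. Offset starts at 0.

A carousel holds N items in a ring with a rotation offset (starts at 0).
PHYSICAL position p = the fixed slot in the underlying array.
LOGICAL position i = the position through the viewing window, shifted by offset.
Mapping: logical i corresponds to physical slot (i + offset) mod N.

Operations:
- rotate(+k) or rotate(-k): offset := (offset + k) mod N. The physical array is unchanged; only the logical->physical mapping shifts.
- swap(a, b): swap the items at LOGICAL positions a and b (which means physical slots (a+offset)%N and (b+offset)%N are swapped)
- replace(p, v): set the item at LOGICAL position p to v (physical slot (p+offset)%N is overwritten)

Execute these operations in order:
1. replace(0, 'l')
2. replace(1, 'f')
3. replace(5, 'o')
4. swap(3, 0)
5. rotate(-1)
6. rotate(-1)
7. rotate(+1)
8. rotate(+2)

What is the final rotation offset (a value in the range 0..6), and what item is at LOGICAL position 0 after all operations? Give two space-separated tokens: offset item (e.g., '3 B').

After op 1 (replace(0, 'l')): offset=0, physical=[l,B,C,D,E,F,G], logical=[l,B,C,D,E,F,G]
After op 2 (replace(1, 'f')): offset=0, physical=[l,f,C,D,E,F,G], logical=[l,f,C,D,E,F,G]
After op 3 (replace(5, 'o')): offset=0, physical=[l,f,C,D,E,o,G], logical=[l,f,C,D,E,o,G]
After op 4 (swap(3, 0)): offset=0, physical=[D,f,C,l,E,o,G], logical=[D,f,C,l,E,o,G]
After op 5 (rotate(-1)): offset=6, physical=[D,f,C,l,E,o,G], logical=[G,D,f,C,l,E,o]
After op 6 (rotate(-1)): offset=5, physical=[D,f,C,l,E,o,G], logical=[o,G,D,f,C,l,E]
After op 7 (rotate(+1)): offset=6, physical=[D,f,C,l,E,o,G], logical=[G,D,f,C,l,E,o]
After op 8 (rotate(+2)): offset=1, physical=[D,f,C,l,E,o,G], logical=[f,C,l,E,o,G,D]

Answer: 1 f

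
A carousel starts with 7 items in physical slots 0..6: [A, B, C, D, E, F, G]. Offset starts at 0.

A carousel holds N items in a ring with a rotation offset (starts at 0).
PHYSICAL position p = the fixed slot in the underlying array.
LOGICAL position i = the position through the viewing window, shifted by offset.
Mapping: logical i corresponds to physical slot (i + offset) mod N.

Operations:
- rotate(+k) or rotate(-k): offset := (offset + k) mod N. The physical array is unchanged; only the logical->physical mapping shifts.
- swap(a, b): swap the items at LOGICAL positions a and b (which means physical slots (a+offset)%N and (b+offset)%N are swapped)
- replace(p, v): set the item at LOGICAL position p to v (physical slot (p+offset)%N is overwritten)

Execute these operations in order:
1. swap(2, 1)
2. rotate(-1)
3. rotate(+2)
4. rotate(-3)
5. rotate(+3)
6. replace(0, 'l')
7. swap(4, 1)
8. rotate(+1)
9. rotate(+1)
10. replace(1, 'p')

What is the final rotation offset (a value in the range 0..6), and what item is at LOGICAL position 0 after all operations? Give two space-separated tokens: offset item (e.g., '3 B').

Answer: 3 D

Derivation:
After op 1 (swap(2, 1)): offset=0, physical=[A,C,B,D,E,F,G], logical=[A,C,B,D,E,F,G]
After op 2 (rotate(-1)): offset=6, physical=[A,C,B,D,E,F,G], logical=[G,A,C,B,D,E,F]
After op 3 (rotate(+2)): offset=1, physical=[A,C,B,D,E,F,G], logical=[C,B,D,E,F,G,A]
After op 4 (rotate(-3)): offset=5, physical=[A,C,B,D,E,F,G], logical=[F,G,A,C,B,D,E]
After op 5 (rotate(+3)): offset=1, physical=[A,C,B,D,E,F,G], logical=[C,B,D,E,F,G,A]
After op 6 (replace(0, 'l')): offset=1, physical=[A,l,B,D,E,F,G], logical=[l,B,D,E,F,G,A]
After op 7 (swap(4, 1)): offset=1, physical=[A,l,F,D,E,B,G], logical=[l,F,D,E,B,G,A]
After op 8 (rotate(+1)): offset=2, physical=[A,l,F,D,E,B,G], logical=[F,D,E,B,G,A,l]
After op 9 (rotate(+1)): offset=3, physical=[A,l,F,D,E,B,G], logical=[D,E,B,G,A,l,F]
After op 10 (replace(1, 'p')): offset=3, physical=[A,l,F,D,p,B,G], logical=[D,p,B,G,A,l,F]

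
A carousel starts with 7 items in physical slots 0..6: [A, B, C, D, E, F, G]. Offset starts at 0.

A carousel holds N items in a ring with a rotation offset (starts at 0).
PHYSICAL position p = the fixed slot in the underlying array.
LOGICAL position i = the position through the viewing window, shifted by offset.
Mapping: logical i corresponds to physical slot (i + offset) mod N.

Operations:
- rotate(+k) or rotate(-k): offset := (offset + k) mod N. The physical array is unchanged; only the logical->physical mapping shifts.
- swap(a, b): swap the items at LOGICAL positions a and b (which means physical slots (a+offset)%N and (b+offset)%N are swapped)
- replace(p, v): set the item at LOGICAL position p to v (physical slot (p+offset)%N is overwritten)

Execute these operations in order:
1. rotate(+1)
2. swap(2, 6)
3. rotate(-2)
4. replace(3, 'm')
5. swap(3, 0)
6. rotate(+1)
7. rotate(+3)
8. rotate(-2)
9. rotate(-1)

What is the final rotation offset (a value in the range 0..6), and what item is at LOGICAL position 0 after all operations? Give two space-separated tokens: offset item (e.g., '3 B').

After op 1 (rotate(+1)): offset=1, physical=[A,B,C,D,E,F,G], logical=[B,C,D,E,F,G,A]
After op 2 (swap(2, 6)): offset=1, physical=[D,B,C,A,E,F,G], logical=[B,C,A,E,F,G,D]
After op 3 (rotate(-2)): offset=6, physical=[D,B,C,A,E,F,G], logical=[G,D,B,C,A,E,F]
After op 4 (replace(3, 'm')): offset=6, physical=[D,B,m,A,E,F,G], logical=[G,D,B,m,A,E,F]
After op 5 (swap(3, 0)): offset=6, physical=[D,B,G,A,E,F,m], logical=[m,D,B,G,A,E,F]
After op 6 (rotate(+1)): offset=0, physical=[D,B,G,A,E,F,m], logical=[D,B,G,A,E,F,m]
After op 7 (rotate(+3)): offset=3, physical=[D,B,G,A,E,F,m], logical=[A,E,F,m,D,B,G]
After op 8 (rotate(-2)): offset=1, physical=[D,B,G,A,E,F,m], logical=[B,G,A,E,F,m,D]
After op 9 (rotate(-1)): offset=0, physical=[D,B,G,A,E,F,m], logical=[D,B,G,A,E,F,m]

Answer: 0 D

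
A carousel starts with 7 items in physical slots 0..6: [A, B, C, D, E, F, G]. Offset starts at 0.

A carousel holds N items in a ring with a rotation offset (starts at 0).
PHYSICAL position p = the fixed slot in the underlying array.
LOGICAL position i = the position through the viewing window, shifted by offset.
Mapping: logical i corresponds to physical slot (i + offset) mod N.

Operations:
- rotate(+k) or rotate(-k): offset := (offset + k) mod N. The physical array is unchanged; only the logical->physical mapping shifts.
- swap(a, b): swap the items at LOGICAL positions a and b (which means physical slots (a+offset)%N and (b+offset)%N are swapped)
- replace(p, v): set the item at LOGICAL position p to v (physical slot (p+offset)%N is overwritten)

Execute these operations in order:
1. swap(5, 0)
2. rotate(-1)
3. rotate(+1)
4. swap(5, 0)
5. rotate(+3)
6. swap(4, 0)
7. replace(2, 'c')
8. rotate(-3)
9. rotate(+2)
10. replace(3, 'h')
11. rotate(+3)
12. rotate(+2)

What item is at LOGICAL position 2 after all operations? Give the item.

Answer: C

Derivation:
After op 1 (swap(5, 0)): offset=0, physical=[F,B,C,D,E,A,G], logical=[F,B,C,D,E,A,G]
After op 2 (rotate(-1)): offset=6, physical=[F,B,C,D,E,A,G], logical=[G,F,B,C,D,E,A]
After op 3 (rotate(+1)): offset=0, physical=[F,B,C,D,E,A,G], logical=[F,B,C,D,E,A,G]
After op 4 (swap(5, 0)): offset=0, physical=[A,B,C,D,E,F,G], logical=[A,B,C,D,E,F,G]
After op 5 (rotate(+3)): offset=3, physical=[A,B,C,D,E,F,G], logical=[D,E,F,G,A,B,C]
After op 6 (swap(4, 0)): offset=3, physical=[D,B,C,A,E,F,G], logical=[A,E,F,G,D,B,C]
After op 7 (replace(2, 'c')): offset=3, physical=[D,B,C,A,E,c,G], logical=[A,E,c,G,D,B,C]
After op 8 (rotate(-3)): offset=0, physical=[D,B,C,A,E,c,G], logical=[D,B,C,A,E,c,G]
After op 9 (rotate(+2)): offset=2, physical=[D,B,C,A,E,c,G], logical=[C,A,E,c,G,D,B]
After op 10 (replace(3, 'h')): offset=2, physical=[D,B,C,A,E,h,G], logical=[C,A,E,h,G,D,B]
After op 11 (rotate(+3)): offset=5, physical=[D,B,C,A,E,h,G], logical=[h,G,D,B,C,A,E]
After op 12 (rotate(+2)): offset=0, physical=[D,B,C,A,E,h,G], logical=[D,B,C,A,E,h,G]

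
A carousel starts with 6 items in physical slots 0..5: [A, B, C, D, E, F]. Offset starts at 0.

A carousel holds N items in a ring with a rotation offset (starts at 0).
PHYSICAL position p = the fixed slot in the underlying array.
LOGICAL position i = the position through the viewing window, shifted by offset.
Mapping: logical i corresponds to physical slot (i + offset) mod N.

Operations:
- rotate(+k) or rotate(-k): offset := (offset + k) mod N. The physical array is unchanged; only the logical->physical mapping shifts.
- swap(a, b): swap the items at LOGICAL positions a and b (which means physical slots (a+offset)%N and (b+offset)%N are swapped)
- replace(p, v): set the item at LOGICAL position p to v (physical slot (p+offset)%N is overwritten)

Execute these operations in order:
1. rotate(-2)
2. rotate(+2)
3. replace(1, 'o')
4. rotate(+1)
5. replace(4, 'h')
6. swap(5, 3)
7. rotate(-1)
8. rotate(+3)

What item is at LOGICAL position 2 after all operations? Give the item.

Answer: h

Derivation:
After op 1 (rotate(-2)): offset=4, physical=[A,B,C,D,E,F], logical=[E,F,A,B,C,D]
After op 2 (rotate(+2)): offset=0, physical=[A,B,C,D,E,F], logical=[A,B,C,D,E,F]
After op 3 (replace(1, 'o')): offset=0, physical=[A,o,C,D,E,F], logical=[A,o,C,D,E,F]
After op 4 (rotate(+1)): offset=1, physical=[A,o,C,D,E,F], logical=[o,C,D,E,F,A]
After op 5 (replace(4, 'h')): offset=1, physical=[A,o,C,D,E,h], logical=[o,C,D,E,h,A]
After op 6 (swap(5, 3)): offset=1, physical=[E,o,C,D,A,h], logical=[o,C,D,A,h,E]
After op 7 (rotate(-1)): offset=0, physical=[E,o,C,D,A,h], logical=[E,o,C,D,A,h]
After op 8 (rotate(+3)): offset=3, physical=[E,o,C,D,A,h], logical=[D,A,h,E,o,C]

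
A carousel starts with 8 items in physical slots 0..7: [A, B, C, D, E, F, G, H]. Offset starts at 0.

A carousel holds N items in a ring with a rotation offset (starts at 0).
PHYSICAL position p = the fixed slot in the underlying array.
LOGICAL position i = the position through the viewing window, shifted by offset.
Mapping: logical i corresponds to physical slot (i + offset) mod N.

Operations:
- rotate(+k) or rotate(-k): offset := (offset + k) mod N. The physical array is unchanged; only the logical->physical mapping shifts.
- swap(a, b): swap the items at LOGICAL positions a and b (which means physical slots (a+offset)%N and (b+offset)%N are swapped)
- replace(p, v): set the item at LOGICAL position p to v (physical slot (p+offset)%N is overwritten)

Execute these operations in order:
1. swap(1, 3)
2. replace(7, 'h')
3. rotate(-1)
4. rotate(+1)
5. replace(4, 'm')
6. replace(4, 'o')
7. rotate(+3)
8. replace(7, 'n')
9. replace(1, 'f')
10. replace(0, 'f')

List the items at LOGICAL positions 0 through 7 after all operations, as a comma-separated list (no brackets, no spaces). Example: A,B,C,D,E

Answer: f,f,F,G,h,A,D,n

Derivation:
After op 1 (swap(1, 3)): offset=0, physical=[A,D,C,B,E,F,G,H], logical=[A,D,C,B,E,F,G,H]
After op 2 (replace(7, 'h')): offset=0, physical=[A,D,C,B,E,F,G,h], logical=[A,D,C,B,E,F,G,h]
After op 3 (rotate(-1)): offset=7, physical=[A,D,C,B,E,F,G,h], logical=[h,A,D,C,B,E,F,G]
After op 4 (rotate(+1)): offset=0, physical=[A,D,C,B,E,F,G,h], logical=[A,D,C,B,E,F,G,h]
After op 5 (replace(4, 'm')): offset=0, physical=[A,D,C,B,m,F,G,h], logical=[A,D,C,B,m,F,G,h]
After op 6 (replace(4, 'o')): offset=0, physical=[A,D,C,B,o,F,G,h], logical=[A,D,C,B,o,F,G,h]
After op 7 (rotate(+3)): offset=3, physical=[A,D,C,B,o,F,G,h], logical=[B,o,F,G,h,A,D,C]
After op 8 (replace(7, 'n')): offset=3, physical=[A,D,n,B,o,F,G,h], logical=[B,o,F,G,h,A,D,n]
After op 9 (replace(1, 'f')): offset=3, physical=[A,D,n,B,f,F,G,h], logical=[B,f,F,G,h,A,D,n]
After op 10 (replace(0, 'f')): offset=3, physical=[A,D,n,f,f,F,G,h], logical=[f,f,F,G,h,A,D,n]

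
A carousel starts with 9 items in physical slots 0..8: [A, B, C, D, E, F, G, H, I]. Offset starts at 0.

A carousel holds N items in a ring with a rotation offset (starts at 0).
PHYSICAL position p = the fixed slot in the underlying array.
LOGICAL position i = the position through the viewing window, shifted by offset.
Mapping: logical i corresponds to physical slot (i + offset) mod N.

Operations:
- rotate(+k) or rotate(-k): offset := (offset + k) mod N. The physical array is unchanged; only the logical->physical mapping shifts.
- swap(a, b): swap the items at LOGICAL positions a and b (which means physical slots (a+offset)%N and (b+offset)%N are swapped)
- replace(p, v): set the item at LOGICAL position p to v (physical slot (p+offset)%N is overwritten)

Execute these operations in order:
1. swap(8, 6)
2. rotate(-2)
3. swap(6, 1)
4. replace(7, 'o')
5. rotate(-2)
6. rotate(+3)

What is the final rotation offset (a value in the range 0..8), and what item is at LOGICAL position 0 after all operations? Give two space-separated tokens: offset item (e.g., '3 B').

After op 1 (swap(8, 6)): offset=0, physical=[A,B,C,D,E,F,I,H,G], logical=[A,B,C,D,E,F,I,H,G]
After op 2 (rotate(-2)): offset=7, physical=[A,B,C,D,E,F,I,H,G], logical=[H,G,A,B,C,D,E,F,I]
After op 3 (swap(6, 1)): offset=7, physical=[A,B,C,D,G,F,I,H,E], logical=[H,E,A,B,C,D,G,F,I]
After op 4 (replace(7, 'o')): offset=7, physical=[A,B,C,D,G,o,I,H,E], logical=[H,E,A,B,C,D,G,o,I]
After op 5 (rotate(-2)): offset=5, physical=[A,B,C,D,G,o,I,H,E], logical=[o,I,H,E,A,B,C,D,G]
After op 6 (rotate(+3)): offset=8, physical=[A,B,C,D,G,o,I,H,E], logical=[E,A,B,C,D,G,o,I,H]

Answer: 8 E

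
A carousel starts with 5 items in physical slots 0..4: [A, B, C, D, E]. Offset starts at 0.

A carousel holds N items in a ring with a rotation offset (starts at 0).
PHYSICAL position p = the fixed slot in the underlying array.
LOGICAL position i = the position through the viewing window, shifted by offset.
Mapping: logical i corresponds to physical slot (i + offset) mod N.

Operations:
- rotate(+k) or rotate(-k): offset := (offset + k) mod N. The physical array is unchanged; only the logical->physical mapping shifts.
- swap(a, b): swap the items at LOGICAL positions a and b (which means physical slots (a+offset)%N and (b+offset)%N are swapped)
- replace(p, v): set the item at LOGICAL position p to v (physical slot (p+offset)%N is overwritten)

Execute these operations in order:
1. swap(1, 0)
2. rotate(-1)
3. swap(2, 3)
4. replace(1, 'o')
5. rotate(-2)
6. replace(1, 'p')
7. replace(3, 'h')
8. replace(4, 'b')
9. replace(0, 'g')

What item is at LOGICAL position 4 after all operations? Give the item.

After op 1 (swap(1, 0)): offset=0, physical=[B,A,C,D,E], logical=[B,A,C,D,E]
After op 2 (rotate(-1)): offset=4, physical=[B,A,C,D,E], logical=[E,B,A,C,D]
After op 3 (swap(2, 3)): offset=4, physical=[B,C,A,D,E], logical=[E,B,C,A,D]
After op 4 (replace(1, 'o')): offset=4, physical=[o,C,A,D,E], logical=[E,o,C,A,D]
After op 5 (rotate(-2)): offset=2, physical=[o,C,A,D,E], logical=[A,D,E,o,C]
After op 6 (replace(1, 'p')): offset=2, physical=[o,C,A,p,E], logical=[A,p,E,o,C]
After op 7 (replace(3, 'h')): offset=2, physical=[h,C,A,p,E], logical=[A,p,E,h,C]
After op 8 (replace(4, 'b')): offset=2, physical=[h,b,A,p,E], logical=[A,p,E,h,b]
After op 9 (replace(0, 'g')): offset=2, physical=[h,b,g,p,E], logical=[g,p,E,h,b]

Answer: b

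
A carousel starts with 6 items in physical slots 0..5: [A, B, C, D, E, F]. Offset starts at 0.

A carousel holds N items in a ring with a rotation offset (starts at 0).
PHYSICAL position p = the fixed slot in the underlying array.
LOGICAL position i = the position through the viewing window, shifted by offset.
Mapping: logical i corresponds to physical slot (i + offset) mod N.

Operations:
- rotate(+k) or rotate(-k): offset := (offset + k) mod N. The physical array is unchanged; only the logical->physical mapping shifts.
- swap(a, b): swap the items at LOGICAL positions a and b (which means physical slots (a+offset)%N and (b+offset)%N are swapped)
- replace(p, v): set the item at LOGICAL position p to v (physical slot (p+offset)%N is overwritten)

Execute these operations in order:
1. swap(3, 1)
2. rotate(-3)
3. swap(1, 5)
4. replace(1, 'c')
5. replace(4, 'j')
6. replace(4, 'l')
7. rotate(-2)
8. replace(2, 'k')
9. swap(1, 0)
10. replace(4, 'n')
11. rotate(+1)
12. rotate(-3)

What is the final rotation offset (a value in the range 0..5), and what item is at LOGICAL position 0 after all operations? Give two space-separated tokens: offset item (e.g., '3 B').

After op 1 (swap(3, 1)): offset=0, physical=[A,D,C,B,E,F], logical=[A,D,C,B,E,F]
After op 2 (rotate(-3)): offset=3, physical=[A,D,C,B,E,F], logical=[B,E,F,A,D,C]
After op 3 (swap(1, 5)): offset=3, physical=[A,D,E,B,C,F], logical=[B,C,F,A,D,E]
After op 4 (replace(1, 'c')): offset=3, physical=[A,D,E,B,c,F], logical=[B,c,F,A,D,E]
After op 5 (replace(4, 'j')): offset=3, physical=[A,j,E,B,c,F], logical=[B,c,F,A,j,E]
After op 6 (replace(4, 'l')): offset=3, physical=[A,l,E,B,c,F], logical=[B,c,F,A,l,E]
After op 7 (rotate(-2)): offset=1, physical=[A,l,E,B,c,F], logical=[l,E,B,c,F,A]
After op 8 (replace(2, 'k')): offset=1, physical=[A,l,E,k,c,F], logical=[l,E,k,c,F,A]
After op 9 (swap(1, 0)): offset=1, physical=[A,E,l,k,c,F], logical=[E,l,k,c,F,A]
After op 10 (replace(4, 'n')): offset=1, physical=[A,E,l,k,c,n], logical=[E,l,k,c,n,A]
After op 11 (rotate(+1)): offset=2, physical=[A,E,l,k,c,n], logical=[l,k,c,n,A,E]
After op 12 (rotate(-3)): offset=5, physical=[A,E,l,k,c,n], logical=[n,A,E,l,k,c]

Answer: 5 n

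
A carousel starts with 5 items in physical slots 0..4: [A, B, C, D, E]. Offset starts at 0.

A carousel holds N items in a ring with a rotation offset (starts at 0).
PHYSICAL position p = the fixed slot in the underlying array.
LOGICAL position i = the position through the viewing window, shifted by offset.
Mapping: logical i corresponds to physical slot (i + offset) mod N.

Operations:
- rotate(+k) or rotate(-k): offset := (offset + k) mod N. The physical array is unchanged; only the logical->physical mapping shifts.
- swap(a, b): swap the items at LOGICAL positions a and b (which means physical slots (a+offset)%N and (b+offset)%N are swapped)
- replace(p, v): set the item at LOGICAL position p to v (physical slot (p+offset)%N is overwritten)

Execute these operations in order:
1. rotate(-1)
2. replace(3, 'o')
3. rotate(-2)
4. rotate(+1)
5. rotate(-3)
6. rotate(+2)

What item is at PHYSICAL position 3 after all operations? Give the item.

Answer: D

Derivation:
After op 1 (rotate(-1)): offset=4, physical=[A,B,C,D,E], logical=[E,A,B,C,D]
After op 2 (replace(3, 'o')): offset=4, physical=[A,B,o,D,E], logical=[E,A,B,o,D]
After op 3 (rotate(-2)): offset=2, physical=[A,B,o,D,E], logical=[o,D,E,A,B]
After op 4 (rotate(+1)): offset=3, physical=[A,B,o,D,E], logical=[D,E,A,B,o]
After op 5 (rotate(-3)): offset=0, physical=[A,B,o,D,E], logical=[A,B,o,D,E]
After op 6 (rotate(+2)): offset=2, physical=[A,B,o,D,E], logical=[o,D,E,A,B]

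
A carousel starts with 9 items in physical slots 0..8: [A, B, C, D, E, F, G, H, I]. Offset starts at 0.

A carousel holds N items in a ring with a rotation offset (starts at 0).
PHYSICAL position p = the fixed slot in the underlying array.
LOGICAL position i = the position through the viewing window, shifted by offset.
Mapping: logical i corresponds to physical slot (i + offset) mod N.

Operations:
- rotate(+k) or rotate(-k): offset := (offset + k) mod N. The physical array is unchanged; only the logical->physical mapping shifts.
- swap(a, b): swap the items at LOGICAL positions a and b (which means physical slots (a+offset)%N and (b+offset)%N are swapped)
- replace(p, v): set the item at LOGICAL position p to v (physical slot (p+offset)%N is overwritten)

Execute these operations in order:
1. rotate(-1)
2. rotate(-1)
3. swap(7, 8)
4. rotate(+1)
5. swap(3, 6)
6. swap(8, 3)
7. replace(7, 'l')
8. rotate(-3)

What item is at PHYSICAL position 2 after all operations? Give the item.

After op 1 (rotate(-1)): offset=8, physical=[A,B,C,D,E,F,G,H,I], logical=[I,A,B,C,D,E,F,G,H]
After op 2 (rotate(-1)): offset=7, physical=[A,B,C,D,E,F,G,H,I], logical=[H,I,A,B,C,D,E,F,G]
After op 3 (swap(7, 8)): offset=7, physical=[A,B,C,D,E,G,F,H,I], logical=[H,I,A,B,C,D,E,G,F]
After op 4 (rotate(+1)): offset=8, physical=[A,B,C,D,E,G,F,H,I], logical=[I,A,B,C,D,E,G,F,H]
After op 5 (swap(3, 6)): offset=8, physical=[A,B,G,D,E,C,F,H,I], logical=[I,A,B,G,D,E,C,F,H]
After op 6 (swap(8, 3)): offset=8, physical=[A,B,H,D,E,C,F,G,I], logical=[I,A,B,H,D,E,C,F,G]
After op 7 (replace(7, 'l')): offset=8, physical=[A,B,H,D,E,C,l,G,I], logical=[I,A,B,H,D,E,C,l,G]
After op 8 (rotate(-3)): offset=5, physical=[A,B,H,D,E,C,l,G,I], logical=[C,l,G,I,A,B,H,D,E]

Answer: H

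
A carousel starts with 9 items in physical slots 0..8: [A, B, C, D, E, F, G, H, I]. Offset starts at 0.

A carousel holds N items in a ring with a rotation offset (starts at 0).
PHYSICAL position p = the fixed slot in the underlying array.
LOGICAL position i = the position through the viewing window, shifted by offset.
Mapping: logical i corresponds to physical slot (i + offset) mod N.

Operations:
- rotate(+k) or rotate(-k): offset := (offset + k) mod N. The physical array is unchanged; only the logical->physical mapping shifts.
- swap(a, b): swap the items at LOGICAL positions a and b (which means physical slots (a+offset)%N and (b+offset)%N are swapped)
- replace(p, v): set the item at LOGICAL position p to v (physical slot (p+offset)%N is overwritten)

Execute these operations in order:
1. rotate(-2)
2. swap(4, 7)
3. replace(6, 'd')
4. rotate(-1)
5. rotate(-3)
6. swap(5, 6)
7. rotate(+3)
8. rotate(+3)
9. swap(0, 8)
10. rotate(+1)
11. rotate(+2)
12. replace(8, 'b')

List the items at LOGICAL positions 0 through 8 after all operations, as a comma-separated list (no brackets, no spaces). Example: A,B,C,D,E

After op 1 (rotate(-2)): offset=7, physical=[A,B,C,D,E,F,G,H,I], logical=[H,I,A,B,C,D,E,F,G]
After op 2 (swap(4, 7)): offset=7, physical=[A,B,F,D,E,C,G,H,I], logical=[H,I,A,B,F,D,E,C,G]
After op 3 (replace(6, 'd')): offset=7, physical=[A,B,F,D,d,C,G,H,I], logical=[H,I,A,B,F,D,d,C,G]
After op 4 (rotate(-1)): offset=6, physical=[A,B,F,D,d,C,G,H,I], logical=[G,H,I,A,B,F,D,d,C]
After op 5 (rotate(-3)): offset=3, physical=[A,B,F,D,d,C,G,H,I], logical=[D,d,C,G,H,I,A,B,F]
After op 6 (swap(5, 6)): offset=3, physical=[I,B,F,D,d,C,G,H,A], logical=[D,d,C,G,H,A,I,B,F]
After op 7 (rotate(+3)): offset=6, physical=[I,B,F,D,d,C,G,H,A], logical=[G,H,A,I,B,F,D,d,C]
After op 8 (rotate(+3)): offset=0, physical=[I,B,F,D,d,C,G,H,A], logical=[I,B,F,D,d,C,G,H,A]
After op 9 (swap(0, 8)): offset=0, physical=[A,B,F,D,d,C,G,H,I], logical=[A,B,F,D,d,C,G,H,I]
After op 10 (rotate(+1)): offset=1, physical=[A,B,F,D,d,C,G,H,I], logical=[B,F,D,d,C,G,H,I,A]
After op 11 (rotate(+2)): offset=3, physical=[A,B,F,D,d,C,G,H,I], logical=[D,d,C,G,H,I,A,B,F]
After op 12 (replace(8, 'b')): offset=3, physical=[A,B,b,D,d,C,G,H,I], logical=[D,d,C,G,H,I,A,B,b]

Answer: D,d,C,G,H,I,A,B,b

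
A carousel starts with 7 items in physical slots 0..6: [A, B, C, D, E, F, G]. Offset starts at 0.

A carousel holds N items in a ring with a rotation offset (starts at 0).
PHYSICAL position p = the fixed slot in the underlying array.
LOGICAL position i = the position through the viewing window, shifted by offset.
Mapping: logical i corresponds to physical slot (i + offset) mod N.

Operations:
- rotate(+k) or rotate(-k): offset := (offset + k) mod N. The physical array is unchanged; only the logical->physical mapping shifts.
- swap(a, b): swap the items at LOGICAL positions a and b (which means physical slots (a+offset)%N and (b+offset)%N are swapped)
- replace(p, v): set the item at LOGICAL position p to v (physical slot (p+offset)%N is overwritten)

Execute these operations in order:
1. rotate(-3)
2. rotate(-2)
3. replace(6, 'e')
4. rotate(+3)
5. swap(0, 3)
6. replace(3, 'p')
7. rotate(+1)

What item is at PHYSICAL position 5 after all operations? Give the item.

Answer: e

Derivation:
After op 1 (rotate(-3)): offset=4, physical=[A,B,C,D,E,F,G], logical=[E,F,G,A,B,C,D]
After op 2 (rotate(-2)): offset=2, physical=[A,B,C,D,E,F,G], logical=[C,D,E,F,G,A,B]
After op 3 (replace(6, 'e')): offset=2, physical=[A,e,C,D,E,F,G], logical=[C,D,E,F,G,A,e]
After op 4 (rotate(+3)): offset=5, physical=[A,e,C,D,E,F,G], logical=[F,G,A,e,C,D,E]
After op 5 (swap(0, 3)): offset=5, physical=[A,F,C,D,E,e,G], logical=[e,G,A,F,C,D,E]
After op 6 (replace(3, 'p')): offset=5, physical=[A,p,C,D,E,e,G], logical=[e,G,A,p,C,D,E]
After op 7 (rotate(+1)): offset=6, physical=[A,p,C,D,E,e,G], logical=[G,A,p,C,D,E,e]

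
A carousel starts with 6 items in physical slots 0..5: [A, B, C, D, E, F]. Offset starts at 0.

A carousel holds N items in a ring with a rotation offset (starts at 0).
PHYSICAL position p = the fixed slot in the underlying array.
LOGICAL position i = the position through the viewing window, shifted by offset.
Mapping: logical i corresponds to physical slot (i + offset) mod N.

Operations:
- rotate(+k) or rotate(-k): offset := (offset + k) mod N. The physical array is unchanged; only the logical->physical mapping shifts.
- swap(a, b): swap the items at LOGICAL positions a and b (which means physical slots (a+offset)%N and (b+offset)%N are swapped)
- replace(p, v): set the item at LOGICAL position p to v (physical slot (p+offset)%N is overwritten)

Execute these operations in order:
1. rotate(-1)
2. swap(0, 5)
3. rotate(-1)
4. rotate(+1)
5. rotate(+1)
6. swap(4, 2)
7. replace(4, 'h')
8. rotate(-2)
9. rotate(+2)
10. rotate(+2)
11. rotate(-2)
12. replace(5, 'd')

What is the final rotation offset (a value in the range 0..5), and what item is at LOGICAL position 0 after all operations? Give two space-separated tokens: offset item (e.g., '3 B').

After op 1 (rotate(-1)): offset=5, physical=[A,B,C,D,E,F], logical=[F,A,B,C,D,E]
After op 2 (swap(0, 5)): offset=5, physical=[A,B,C,D,F,E], logical=[E,A,B,C,D,F]
After op 3 (rotate(-1)): offset=4, physical=[A,B,C,D,F,E], logical=[F,E,A,B,C,D]
After op 4 (rotate(+1)): offset=5, physical=[A,B,C,D,F,E], logical=[E,A,B,C,D,F]
After op 5 (rotate(+1)): offset=0, physical=[A,B,C,D,F,E], logical=[A,B,C,D,F,E]
After op 6 (swap(4, 2)): offset=0, physical=[A,B,F,D,C,E], logical=[A,B,F,D,C,E]
After op 7 (replace(4, 'h')): offset=0, physical=[A,B,F,D,h,E], logical=[A,B,F,D,h,E]
After op 8 (rotate(-2)): offset=4, physical=[A,B,F,D,h,E], logical=[h,E,A,B,F,D]
After op 9 (rotate(+2)): offset=0, physical=[A,B,F,D,h,E], logical=[A,B,F,D,h,E]
After op 10 (rotate(+2)): offset=2, physical=[A,B,F,D,h,E], logical=[F,D,h,E,A,B]
After op 11 (rotate(-2)): offset=0, physical=[A,B,F,D,h,E], logical=[A,B,F,D,h,E]
After op 12 (replace(5, 'd')): offset=0, physical=[A,B,F,D,h,d], logical=[A,B,F,D,h,d]

Answer: 0 A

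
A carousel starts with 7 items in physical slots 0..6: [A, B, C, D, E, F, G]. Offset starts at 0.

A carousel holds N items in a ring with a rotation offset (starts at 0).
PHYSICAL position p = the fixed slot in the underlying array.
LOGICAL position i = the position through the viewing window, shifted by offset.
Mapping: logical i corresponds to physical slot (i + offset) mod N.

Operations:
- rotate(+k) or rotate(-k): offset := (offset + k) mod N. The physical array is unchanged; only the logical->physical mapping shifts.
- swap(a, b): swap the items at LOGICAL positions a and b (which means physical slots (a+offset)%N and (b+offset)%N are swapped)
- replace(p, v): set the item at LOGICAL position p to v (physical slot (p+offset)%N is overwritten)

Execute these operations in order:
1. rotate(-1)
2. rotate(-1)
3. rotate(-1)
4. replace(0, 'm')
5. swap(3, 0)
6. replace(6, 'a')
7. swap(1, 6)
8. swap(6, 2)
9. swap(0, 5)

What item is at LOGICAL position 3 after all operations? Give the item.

Answer: m

Derivation:
After op 1 (rotate(-1)): offset=6, physical=[A,B,C,D,E,F,G], logical=[G,A,B,C,D,E,F]
After op 2 (rotate(-1)): offset=5, physical=[A,B,C,D,E,F,G], logical=[F,G,A,B,C,D,E]
After op 3 (rotate(-1)): offset=4, physical=[A,B,C,D,E,F,G], logical=[E,F,G,A,B,C,D]
After op 4 (replace(0, 'm')): offset=4, physical=[A,B,C,D,m,F,G], logical=[m,F,G,A,B,C,D]
After op 5 (swap(3, 0)): offset=4, physical=[m,B,C,D,A,F,G], logical=[A,F,G,m,B,C,D]
After op 6 (replace(6, 'a')): offset=4, physical=[m,B,C,a,A,F,G], logical=[A,F,G,m,B,C,a]
After op 7 (swap(1, 6)): offset=4, physical=[m,B,C,F,A,a,G], logical=[A,a,G,m,B,C,F]
After op 8 (swap(6, 2)): offset=4, physical=[m,B,C,G,A,a,F], logical=[A,a,F,m,B,C,G]
After op 9 (swap(0, 5)): offset=4, physical=[m,B,A,G,C,a,F], logical=[C,a,F,m,B,A,G]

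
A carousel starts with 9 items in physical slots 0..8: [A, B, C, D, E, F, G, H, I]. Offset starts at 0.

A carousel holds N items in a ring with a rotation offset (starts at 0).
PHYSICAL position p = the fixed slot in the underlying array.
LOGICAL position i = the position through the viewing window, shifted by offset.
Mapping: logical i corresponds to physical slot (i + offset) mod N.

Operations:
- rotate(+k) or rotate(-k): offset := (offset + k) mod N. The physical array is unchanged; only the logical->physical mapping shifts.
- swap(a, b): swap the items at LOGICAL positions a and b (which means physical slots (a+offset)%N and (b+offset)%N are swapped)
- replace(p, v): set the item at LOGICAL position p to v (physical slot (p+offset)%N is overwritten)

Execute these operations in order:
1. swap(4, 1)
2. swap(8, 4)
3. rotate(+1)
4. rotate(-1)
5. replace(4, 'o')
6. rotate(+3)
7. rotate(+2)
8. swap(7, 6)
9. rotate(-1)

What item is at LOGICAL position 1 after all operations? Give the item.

After op 1 (swap(4, 1)): offset=0, physical=[A,E,C,D,B,F,G,H,I], logical=[A,E,C,D,B,F,G,H,I]
After op 2 (swap(8, 4)): offset=0, physical=[A,E,C,D,I,F,G,H,B], logical=[A,E,C,D,I,F,G,H,B]
After op 3 (rotate(+1)): offset=1, physical=[A,E,C,D,I,F,G,H,B], logical=[E,C,D,I,F,G,H,B,A]
After op 4 (rotate(-1)): offset=0, physical=[A,E,C,D,I,F,G,H,B], logical=[A,E,C,D,I,F,G,H,B]
After op 5 (replace(4, 'o')): offset=0, physical=[A,E,C,D,o,F,G,H,B], logical=[A,E,C,D,o,F,G,H,B]
After op 6 (rotate(+3)): offset=3, physical=[A,E,C,D,o,F,G,H,B], logical=[D,o,F,G,H,B,A,E,C]
After op 7 (rotate(+2)): offset=5, physical=[A,E,C,D,o,F,G,H,B], logical=[F,G,H,B,A,E,C,D,o]
After op 8 (swap(7, 6)): offset=5, physical=[A,E,D,C,o,F,G,H,B], logical=[F,G,H,B,A,E,D,C,o]
After op 9 (rotate(-1)): offset=4, physical=[A,E,D,C,o,F,G,H,B], logical=[o,F,G,H,B,A,E,D,C]

Answer: F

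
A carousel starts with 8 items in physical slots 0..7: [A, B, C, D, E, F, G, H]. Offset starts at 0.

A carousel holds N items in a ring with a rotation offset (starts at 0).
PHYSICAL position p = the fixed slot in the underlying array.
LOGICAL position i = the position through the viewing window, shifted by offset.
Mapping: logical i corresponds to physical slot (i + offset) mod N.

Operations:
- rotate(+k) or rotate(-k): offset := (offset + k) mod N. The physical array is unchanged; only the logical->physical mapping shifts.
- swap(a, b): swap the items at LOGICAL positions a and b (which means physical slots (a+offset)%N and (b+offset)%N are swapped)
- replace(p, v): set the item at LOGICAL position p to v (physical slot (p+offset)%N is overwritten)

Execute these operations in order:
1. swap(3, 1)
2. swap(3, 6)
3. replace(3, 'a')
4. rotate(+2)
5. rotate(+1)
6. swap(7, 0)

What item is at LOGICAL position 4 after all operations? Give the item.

After op 1 (swap(3, 1)): offset=0, physical=[A,D,C,B,E,F,G,H], logical=[A,D,C,B,E,F,G,H]
After op 2 (swap(3, 6)): offset=0, physical=[A,D,C,G,E,F,B,H], logical=[A,D,C,G,E,F,B,H]
After op 3 (replace(3, 'a')): offset=0, physical=[A,D,C,a,E,F,B,H], logical=[A,D,C,a,E,F,B,H]
After op 4 (rotate(+2)): offset=2, physical=[A,D,C,a,E,F,B,H], logical=[C,a,E,F,B,H,A,D]
After op 5 (rotate(+1)): offset=3, physical=[A,D,C,a,E,F,B,H], logical=[a,E,F,B,H,A,D,C]
After op 6 (swap(7, 0)): offset=3, physical=[A,D,a,C,E,F,B,H], logical=[C,E,F,B,H,A,D,a]

Answer: H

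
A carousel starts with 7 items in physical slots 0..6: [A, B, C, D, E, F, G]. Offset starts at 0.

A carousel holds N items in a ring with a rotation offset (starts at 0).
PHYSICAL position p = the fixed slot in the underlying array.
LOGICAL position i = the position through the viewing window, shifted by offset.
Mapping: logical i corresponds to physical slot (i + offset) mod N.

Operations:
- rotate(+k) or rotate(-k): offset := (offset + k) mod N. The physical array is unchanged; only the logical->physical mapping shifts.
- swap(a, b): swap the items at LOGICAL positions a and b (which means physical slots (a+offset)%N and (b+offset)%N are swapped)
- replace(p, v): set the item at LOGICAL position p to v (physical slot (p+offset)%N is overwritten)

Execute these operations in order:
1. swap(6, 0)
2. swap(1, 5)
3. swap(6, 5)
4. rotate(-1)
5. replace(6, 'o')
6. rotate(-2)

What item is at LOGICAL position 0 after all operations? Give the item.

Answer: E

Derivation:
After op 1 (swap(6, 0)): offset=0, physical=[G,B,C,D,E,F,A], logical=[G,B,C,D,E,F,A]
After op 2 (swap(1, 5)): offset=0, physical=[G,F,C,D,E,B,A], logical=[G,F,C,D,E,B,A]
After op 3 (swap(6, 5)): offset=0, physical=[G,F,C,D,E,A,B], logical=[G,F,C,D,E,A,B]
After op 4 (rotate(-1)): offset=6, physical=[G,F,C,D,E,A,B], logical=[B,G,F,C,D,E,A]
After op 5 (replace(6, 'o')): offset=6, physical=[G,F,C,D,E,o,B], logical=[B,G,F,C,D,E,o]
After op 6 (rotate(-2)): offset=4, physical=[G,F,C,D,E,o,B], logical=[E,o,B,G,F,C,D]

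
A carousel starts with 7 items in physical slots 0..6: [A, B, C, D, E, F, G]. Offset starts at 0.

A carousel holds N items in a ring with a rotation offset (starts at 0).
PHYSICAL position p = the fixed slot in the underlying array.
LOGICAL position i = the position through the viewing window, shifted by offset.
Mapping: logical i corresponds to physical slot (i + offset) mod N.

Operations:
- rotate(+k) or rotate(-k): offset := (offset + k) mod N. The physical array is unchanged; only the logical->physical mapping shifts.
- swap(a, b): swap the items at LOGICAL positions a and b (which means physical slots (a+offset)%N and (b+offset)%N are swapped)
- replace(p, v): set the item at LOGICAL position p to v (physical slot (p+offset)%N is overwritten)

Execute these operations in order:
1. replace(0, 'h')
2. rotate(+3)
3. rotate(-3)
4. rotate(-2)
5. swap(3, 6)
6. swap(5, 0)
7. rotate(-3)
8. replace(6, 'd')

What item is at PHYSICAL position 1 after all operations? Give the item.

Answer: d

Derivation:
After op 1 (replace(0, 'h')): offset=0, physical=[h,B,C,D,E,F,G], logical=[h,B,C,D,E,F,G]
After op 2 (rotate(+3)): offset=3, physical=[h,B,C,D,E,F,G], logical=[D,E,F,G,h,B,C]
After op 3 (rotate(-3)): offset=0, physical=[h,B,C,D,E,F,G], logical=[h,B,C,D,E,F,G]
After op 4 (rotate(-2)): offset=5, physical=[h,B,C,D,E,F,G], logical=[F,G,h,B,C,D,E]
After op 5 (swap(3, 6)): offset=5, physical=[h,E,C,D,B,F,G], logical=[F,G,h,E,C,D,B]
After op 6 (swap(5, 0)): offset=5, physical=[h,E,C,F,B,D,G], logical=[D,G,h,E,C,F,B]
After op 7 (rotate(-3)): offset=2, physical=[h,E,C,F,B,D,G], logical=[C,F,B,D,G,h,E]
After op 8 (replace(6, 'd')): offset=2, physical=[h,d,C,F,B,D,G], logical=[C,F,B,D,G,h,d]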